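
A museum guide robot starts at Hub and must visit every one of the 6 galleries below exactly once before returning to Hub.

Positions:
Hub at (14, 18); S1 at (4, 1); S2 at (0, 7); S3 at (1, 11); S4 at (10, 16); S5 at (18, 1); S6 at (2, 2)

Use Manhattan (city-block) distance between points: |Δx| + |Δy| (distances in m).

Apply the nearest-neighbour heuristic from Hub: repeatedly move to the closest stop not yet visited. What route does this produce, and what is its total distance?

Total distance 70 m via the nearest-neighbour route Hub → S4 → S3 → S2 → S6 → S1 → S5 → Hub.

Hub → [S4:6 / S3:20 / S5:21 / S2:25 / S1:27 / S6:28] → S4 (6)
S4 → [S3:14 / S2:19 / S1:21 / S6:22 / S5:23] → S3 (14)
S3 → [S2:5 / S6:10 / S1:13 / S5:27] → S2 (5)
S2 → [S6:7 / S1:10 / S5:24] → S6 (7)
S6 → [S1:3 / S5:17] → S1 (3)
S1 → [S5:14] → S5 (14)
Return S5→Hub: 21.
Total = 6 + 14 + 5 + 7 + 3 + 14 + 21 = 70.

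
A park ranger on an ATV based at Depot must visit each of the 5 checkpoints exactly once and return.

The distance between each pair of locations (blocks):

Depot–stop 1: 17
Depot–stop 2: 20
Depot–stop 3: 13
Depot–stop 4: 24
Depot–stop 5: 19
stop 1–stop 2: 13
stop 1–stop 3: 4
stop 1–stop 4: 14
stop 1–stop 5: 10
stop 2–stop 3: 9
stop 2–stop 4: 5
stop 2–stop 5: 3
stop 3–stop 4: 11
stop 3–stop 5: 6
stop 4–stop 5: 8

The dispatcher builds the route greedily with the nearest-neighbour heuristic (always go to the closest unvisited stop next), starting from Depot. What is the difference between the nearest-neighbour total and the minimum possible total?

Depot: stop 3=13, stop 1=17, stop 5=19, stop 2=20, stop 4=24 ⇒ stop 3
stop 3: stop 1=4, stop 5=6, stop 2=9, stop 4=11 ⇒ stop 1
stop 1: stop 5=10, stop 2=13, stop 4=14 ⇒ stop 5
stop 5: stop 2=3, stop 4=8 ⇒ stop 2
stop 2: stop 4=5 ⇒ stop 4
NN route Depot → stop 3 → stop 1 → stop 5 → stop 2 → stop 4 → Depot costs 59.
Optimal: Depot → stop 1 → stop 4 → stop 2 → stop 5 → stop 3 → Depot costs 58 (by enumerating all 60 distinct tours).
Excess = 59 − 58 = 1.

Excess over optimum: 1 blocks.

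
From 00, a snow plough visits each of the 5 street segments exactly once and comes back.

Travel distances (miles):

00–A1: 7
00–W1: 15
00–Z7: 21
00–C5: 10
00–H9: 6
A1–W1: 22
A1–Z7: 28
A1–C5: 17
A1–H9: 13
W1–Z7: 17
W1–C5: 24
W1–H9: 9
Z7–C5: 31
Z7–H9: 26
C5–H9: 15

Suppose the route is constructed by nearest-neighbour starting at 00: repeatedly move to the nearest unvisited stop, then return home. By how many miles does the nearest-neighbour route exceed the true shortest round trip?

1 miles longer than the optimal tour.

From 00: H9=6, A1=7, C5=10, W1=15, Z7=21 → choose H9 (6).
From H9: W1=9, A1=13, C5=15, Z7=26 → choose W1 (9).
From W1: Z7=17, A1=22, C5=24 → choose Z7 (17).
From Z7: A1=28, C5=31 → choose A1 (28).
From A1: C5=17 → choose C5 (17).
NN route 00 → H9 → W1 → Z7 → A1 → C5 → 00 costs 87.
Optimal: 00 → A1 → Z7 → W1 → H9 → C5 → 00 costs 86 (by enumerating all 60 distinct tours).
Excess = 87 − 86 = 1.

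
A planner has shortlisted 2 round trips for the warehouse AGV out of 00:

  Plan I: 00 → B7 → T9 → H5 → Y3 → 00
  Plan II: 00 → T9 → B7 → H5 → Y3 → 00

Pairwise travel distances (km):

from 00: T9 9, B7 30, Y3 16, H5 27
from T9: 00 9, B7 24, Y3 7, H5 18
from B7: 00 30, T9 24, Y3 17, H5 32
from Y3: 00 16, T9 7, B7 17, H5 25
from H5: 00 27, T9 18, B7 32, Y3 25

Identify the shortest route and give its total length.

Plan I: 30 + 24 + 18 + 25 + 16 = 113
Plan II: 9 + 24 + 32 + 25 + 16 = 106

106 km — Plan II is the shortest.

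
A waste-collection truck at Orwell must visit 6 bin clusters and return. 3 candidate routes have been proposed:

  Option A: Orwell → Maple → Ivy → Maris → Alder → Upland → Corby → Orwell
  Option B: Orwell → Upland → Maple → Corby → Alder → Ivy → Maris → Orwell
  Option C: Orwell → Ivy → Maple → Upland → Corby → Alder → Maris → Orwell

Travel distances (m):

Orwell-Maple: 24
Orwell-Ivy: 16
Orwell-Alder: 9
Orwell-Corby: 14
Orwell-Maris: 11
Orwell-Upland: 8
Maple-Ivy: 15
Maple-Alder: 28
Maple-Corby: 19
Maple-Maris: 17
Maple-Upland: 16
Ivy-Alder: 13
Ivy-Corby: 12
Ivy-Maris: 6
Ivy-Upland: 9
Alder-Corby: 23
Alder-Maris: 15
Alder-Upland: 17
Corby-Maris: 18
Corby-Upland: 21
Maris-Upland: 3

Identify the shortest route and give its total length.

Shortest is Option B, total 96 m.

Option A: 24 + 15 + 6 + 15 + 17 + 21 + 14 = 112
Option B: 8 + 16 + 19 + 23 + 13 + 6 + 11 = 96
Option C: 16 + 15 + 16 + 21 + 23 + 15 + 11 = 117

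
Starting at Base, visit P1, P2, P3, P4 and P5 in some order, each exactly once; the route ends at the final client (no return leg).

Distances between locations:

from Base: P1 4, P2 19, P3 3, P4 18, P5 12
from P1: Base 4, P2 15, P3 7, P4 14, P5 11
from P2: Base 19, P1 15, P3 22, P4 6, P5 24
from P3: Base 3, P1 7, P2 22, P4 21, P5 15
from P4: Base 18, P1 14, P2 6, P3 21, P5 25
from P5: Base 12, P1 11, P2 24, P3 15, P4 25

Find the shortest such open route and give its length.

49 — the minimum one-way total.

There are 5! = 120 possible orderings.
Base → P1 → P2 → P3 → P4 → P5: 4+15+22+21+25 = 87
Base → P1 → P2 → P3 → P5 → P4: 4+15+22+15+25 = 81
Base → P1 → P2 → P4 → P3 → P5: 4+15+6+21+15 = 61
Base → P1 → P2 → P4 → P5 → P3: 4+15+6+25+15 = 65
Base → P1 → P2 → P5 → P3 → P4: 4+15+24+15+21 = 79
Base → P1 → P2 → P5 → P4 → P3: 4+15+24+25+21 = 89
Base → P1 → P3 → P2 → P4 → P5: 4+7+22+6+25 = 64
Base → P1 → P3 → P2 → P5 → P4: 4+7+22+24+25 = 82
Base → P1 → P3 → P4 → P2 → P5: 4+7+21+6+24 = 62
Base → P1 → P3 → P4 → P5 → P2: 4+7+21+25+24 = 81
Base → P1 → P3 → P5 → P2 → P4: 4+7+15+24+6 = 56
Base → P1 → P3 → P5 → P4 → P2: 4+7+15+25+6 = 57
Base → P1 → P4 → P2 → P3 → P5: 4+14+6+22+15 = 61
Base → P1 → P4 → P2 → P5 → P3: 4+14+6+24+15 = 63
… (106 more)
Base → P3 → P5 → P1 → P4 → P2: 3+15+11+14+6 = 49  ← best
The minimum is 49.
One shortest path: Base → P3 → P5 → P1 → P4 → P2.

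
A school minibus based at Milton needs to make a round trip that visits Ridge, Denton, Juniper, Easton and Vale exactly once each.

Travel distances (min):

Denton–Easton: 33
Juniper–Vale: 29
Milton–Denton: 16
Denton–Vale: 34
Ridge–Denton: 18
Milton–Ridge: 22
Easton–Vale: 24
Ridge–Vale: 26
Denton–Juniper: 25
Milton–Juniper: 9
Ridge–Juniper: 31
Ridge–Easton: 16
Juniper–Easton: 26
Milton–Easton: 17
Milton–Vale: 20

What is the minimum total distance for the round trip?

Milton-Ridge-Denton-Juniper-Easton-Vale-Milton: 22+18+25+26+24+20 = 135
Milton-Ridge-Denton-Juniper-Vale-Easton-Milton: 22+18+25+29+24+17 = 135
Milton-Ridge-Denton-Easton-Juniper-Vale-Milton: 22+18+33+26+29+20 = 148
Milton-Ridge-Denton-Easton-Vale-Juniper-Milton: 22+18+33+24+29+9 = 135
Milton-Ridge-Denton-Vale-Juniper-Easton-Milton: 22+18+34+29+26+17 = 146
Milton-Ridge-Denton-Vale-Easton-Juniper-Milton: 22+18+34+24+26+9 = 133
Milton-Ridge-Juniper-Denton-Easton-Vale-Milton: 22+31+25+33+24+20 = 155
Milton-Ridge-Juniper-Denton-Vale-Easton-Milton: 22+31+25+34+24+17 = 153
Milton-Ridge-Juniper-Easton-Denton-Vale-Milton: 22+31+26+33+34+20 = 166
Milton-Ridge-Juniper-Easton-Vale-Denton-Milton: 22+31+26+24+34+16 = 153
Milton-Ridge-Juniper-Vale-Denton-Easton-Milton: 22+31+29+34+33+17 = 166
Milton-Ridge-Juniper-Vale-Easton-Denton-Milton: 22+31+29+24+33+16 = 155
Milton-Ridge-Easton-Denton-Juniper-Vale-Milton: 22+16+33+25+29+20 = 145
Milton-Ridge-Easton-Denton-Vale-Juniper-Milton: 22+16+33+34+29+9 = 143
… (46 more)
Milton-Denton-Ridge-Easton-Vale-Juniper-Milton: 16+18+16+24+29+9 = 112  ← best
The minimum is 112.
One optimal route: Milton → Denton → Ridge → Easton → Vale → Juniper → Milton (or its reverse).

Minimum total distance: 112 min.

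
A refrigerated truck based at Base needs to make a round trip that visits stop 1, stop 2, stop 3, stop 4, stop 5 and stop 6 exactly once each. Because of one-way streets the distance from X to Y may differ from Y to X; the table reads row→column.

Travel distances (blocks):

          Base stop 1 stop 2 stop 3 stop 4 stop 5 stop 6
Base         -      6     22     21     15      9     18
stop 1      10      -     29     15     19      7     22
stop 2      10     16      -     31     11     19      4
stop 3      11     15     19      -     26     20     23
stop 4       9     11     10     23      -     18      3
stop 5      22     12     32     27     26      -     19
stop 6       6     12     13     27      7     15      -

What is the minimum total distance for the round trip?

Base - stop 1 - stop 2 - stop 3 - stop 4 - stop 5 - stop 6 - Base: 6+29+31+26+18+19+6 = 135
Base - stop 1 - stop 2 - stop 3 - stop 4 - stop 6 - stop 5 - Base: 6+29+31+26+3+15+22 = 132
Base - stop 1 - stop 2 - stop 3 - stop 5 - stop 4 - stop 6 - Base: 6+29+31+20+26+3+6 = 121
Base - stop 1 - stop 2 - stop 3 - stop 5 - stop 6 - stop 4 - Base: 6+29+31+20+19+7+9 = 121
Base - stop 1 - stop 2 - stop 3 - stop 6 - stop 4 - stop 5 - Base: 6+29+31+23+7+18+22 = 136
Base - stop 1 - stop 2 - stop 3 - stop 6 - stop 5 - stop 4 - Base: 6+29+31+23+15+26+9 = 139
Base - stop 1 - stop 2 - stop 4 - stop 3 - stop 5 - stop 6 - Base: 6+29+11+23+20+19+6 = 114
Base - stop 1 - stop 2 - stop 4 - stop 3 - stop 6 - stop 5 - Base: 6+29+11+23+23+15+22 = 129
… (712 more)
Base - stop 5 - stop 1 - stop 3 - stop 2 - stop 4 - stop 6 - Base: 9+12+15+19+11+3+6 = 75  ← best
The minimum is 75.
One optimal route: Base → stop 5 → stop 1 → stop 3 → stop 2 → stop 4 → stop 6 → Base.

75 blocks — the shortest possible round trip.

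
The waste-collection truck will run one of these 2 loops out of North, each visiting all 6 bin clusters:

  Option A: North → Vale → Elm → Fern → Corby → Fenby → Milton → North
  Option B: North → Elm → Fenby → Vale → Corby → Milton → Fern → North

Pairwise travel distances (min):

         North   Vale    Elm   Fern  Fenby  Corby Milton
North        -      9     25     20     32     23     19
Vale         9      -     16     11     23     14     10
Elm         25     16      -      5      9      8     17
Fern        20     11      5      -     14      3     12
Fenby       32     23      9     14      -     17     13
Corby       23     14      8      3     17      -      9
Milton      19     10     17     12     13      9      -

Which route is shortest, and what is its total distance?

Shortest is Option A, total 82 min.

Option A: 9 + 16 + 5 + 3 + 17 + 13 + 19 = 82
Option B: 25 + 9 + 23 + 14 + 9 + 12 + 20 = 112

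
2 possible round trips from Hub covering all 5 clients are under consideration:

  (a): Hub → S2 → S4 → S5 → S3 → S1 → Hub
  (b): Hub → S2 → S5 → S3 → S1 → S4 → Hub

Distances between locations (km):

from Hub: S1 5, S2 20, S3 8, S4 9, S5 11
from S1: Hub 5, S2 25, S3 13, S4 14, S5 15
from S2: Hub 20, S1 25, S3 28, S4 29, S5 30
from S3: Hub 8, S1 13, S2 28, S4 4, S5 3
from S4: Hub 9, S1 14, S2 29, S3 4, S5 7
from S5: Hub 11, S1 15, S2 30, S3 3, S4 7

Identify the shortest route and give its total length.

77 km — (a) is the shortest.

(a): 20 + 29 + 7 + 3 + 13 + 5 = 77
(b): 20 + 30 + 3 + 13 + 14 + 9 = 89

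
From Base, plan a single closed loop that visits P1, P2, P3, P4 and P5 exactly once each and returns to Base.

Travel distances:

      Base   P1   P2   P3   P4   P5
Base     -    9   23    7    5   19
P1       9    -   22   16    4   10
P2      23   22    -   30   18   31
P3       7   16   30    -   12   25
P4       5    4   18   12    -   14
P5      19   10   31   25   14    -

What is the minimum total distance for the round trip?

There are 60 distinct closed tours to check (reversals are equivalent).
Base-P1-P2-P3-P4-P5-Base: 9+22+30+12+14+19 = 106
Base-P1-P2-P3-P5-P4-Base: 9+22+30+25+14+5 = 105
Base-P1-P2-P4-P3-P5-Base: 9+22+18+12+25+19 = 105
Base-P1-P2-P4-P5-P3-Base: 9+22+18+14+25+7 = 95
Base-P1-P2-P5-P3-P4-Base: 9+22+31+25+12+5 = 104
Base-P1-P2-P5-P4-P3-Base: 9+22+31+14+12+7 = 95
Base-P1-P3-P2-P4-P5-Base: 9+16+30+18+14+19 = 106
Base-P1-P3-P2-P5-P4-Base: 9+16+30+31+14+5 = 105
Base-P1-P3-P4-P2-P5-Base: 9+16+12+18+31+19 = 105
Base-P1-P3-P4-P5-P2-Base: 9+16+12+14+31+23 = 105
Base-P1-P3-P5-P2-P4-Base: 9+16+25+31+18+5 = 104
Base-P1-P3-P5-P4-P2-Base: 9+16+25+14+18+23 = 105
Base-P1-P4-P2-P3-P5-Base: 9+4+18+30+25+19 = 105
Base-P1-P4-P2-P5-P3-Base: 9+4+18+31+25+7 = 94
… (46 more)
Base-P1-P5-P2-P4-P3-Base: 9+10+31+18+12+7 = 87  ← best
The minimum is 87.
One optimal route: Base → P1 → P5 → P2 → P4 → P3 → Base (or its reverse).

Minimum total distance: 87.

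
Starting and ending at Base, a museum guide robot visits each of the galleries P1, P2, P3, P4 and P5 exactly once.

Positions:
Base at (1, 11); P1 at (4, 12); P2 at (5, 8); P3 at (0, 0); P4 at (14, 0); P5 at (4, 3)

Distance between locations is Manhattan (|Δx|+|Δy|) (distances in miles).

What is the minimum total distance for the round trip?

Minimum total distance: 54 miles.

Base-P1-P2-P3-P4-P5-Base: 4+5+13+14+13+11 = 60
Base-P1-P2-P3-P5-P4-Base: 4+5+13+7+13+24 = 66
Base-P1-P2-P4-P3-P5-Base: 4+5+17+14+7+11 = 58
Base-P1-P2-P4-P5-P3-Base: 4+5+17+13+7+12 = 58
Base-P1-P2-P5-P3-P4-Base: 4+5+6+7+14+24 = 60
Base-P1-P2-P5-P4-P3-Base: 4+5+6+13+14+12 = 54
Base-P1-P3-P2-P4-P5-Base: 4+16+13+17+13+11 = 74
Base-P1-P3-P2-P5-P4-Base: 4+16+13+6+13+24 = 76
Base-P1-P3-P4-P2-P5-Base: 4+16+14+17+6+11 = 68
Base-P1-P3-P4-P5-P2-Base: 4+16+14+13+6+7 = 60
Base-P1-P3-P5-P2-P4-Base: 4+16+7+6+17+24 = 74
Base-P1-P3-P5-P4-P2-Base: 4+16+7+13+17+7 = 64
Base-P1-P4-P2-P3-P5-Base: 4+22+17+13+7+11 = 74
Base-P1-P4-P2-P5-P3-Base: 4+22+17+6+7+12 = 68
… (46 more)
The minimum is 54.
One optimal route: Base → P1 → P2 → P5 → P4 → P3 → Base (or its reverse).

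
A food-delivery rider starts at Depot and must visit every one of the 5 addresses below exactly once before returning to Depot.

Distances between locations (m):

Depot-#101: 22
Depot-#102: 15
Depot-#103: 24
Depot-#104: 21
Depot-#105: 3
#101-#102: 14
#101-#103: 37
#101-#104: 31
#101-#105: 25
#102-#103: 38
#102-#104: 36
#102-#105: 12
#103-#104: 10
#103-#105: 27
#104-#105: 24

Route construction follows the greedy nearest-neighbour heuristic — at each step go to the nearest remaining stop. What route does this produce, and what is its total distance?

Total distance 94 m via the nearest-neighbour route Depot → #105 → #102 → #101 → #104 → #103 → Depot.

From Depot: distances to unvisited — #105=3, #102=15, #104=21, #101=22, #103=24. Nearest is #105 (3).
From #105: distances to unvisited — #102=12, #104=24, #101=25, #103=27. Nearest is #102 (12).
From #102: distances to unvisited — #101=14, #104=36, #103=38. Nearest is #101 (14).
From #101: distances to unvisited — #104=31, #103=37. Nearest is #104 (31).
From #104: distances to unvisited — #103=10. Nearest is #103 (10).
Return #103→Depot: 24.
Total = 3 + 12 + 14 + 31 + 10 + 24 = 94.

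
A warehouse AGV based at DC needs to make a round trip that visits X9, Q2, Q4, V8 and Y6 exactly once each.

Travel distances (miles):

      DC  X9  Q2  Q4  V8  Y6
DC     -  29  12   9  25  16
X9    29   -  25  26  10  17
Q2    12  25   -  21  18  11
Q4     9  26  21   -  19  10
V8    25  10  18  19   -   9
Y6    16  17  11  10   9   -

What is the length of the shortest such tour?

Shortest round trip = 75 miles.

With 5 stops there are 5!/2 = 60 distinct round trips (a route and its reverse cost the same).
DC - X9 - Q2 - Q4 - V8 - Y6 - DC: 29+25+21+19+9+16 = 119
DC - X9 - Q2 - Q4 - Y6 - V8 - DC: 29+25+21+10+9+25 = 119
DC - X9 - Q2 - V8 - Q4 - Y6 - DC: 29+25+18+19+10+16 = 117
DC - X9 - Q2 - V8 - Y6 - Q4 - DC: 29+25+18+9+10+9 = 100
DC - X9 - Q2 - Y6 - Q4 - V8 - DC: 29+25+11+10+19+25 = 119
DC - X9 - Q2 - Y6 - V8 - Q4 - DC: 29+25+11+9+19+9 = 102
DC - X9 - Q4 - Q2 - V8 - Y6 - DC: 29+26+21+18+9+16 = 119
DC - X9 - Q4 - Q2 - Y6 - V8 - DC: 29+26+21+11+9+25 = 121
DC - X9 - Q4 - V8 - Q2 - Y6 - DC: 29+26+19+18+11+16 = 119
DC - X9 - Q4 - V8 - Y6 - Q2 - DC: 29+26+19+9+11+12 = 106
DC - X9 - Q4 - Y6 - Q2 - V8 - DC: 29+26+10+11+18+25 = 119
DC - X9 - Q4 - Y6 - V8 - Q2 - DC: 29+26+10+9+18+12 = 104
DC - X9 - V8 - Q2 - Q4 - Y6 - DC: 29+10+18+21+10+16 = 104
DC - X9 - V8 - Q2 - Y6 - Q4 - DC: 29+10+18+11+10+9 = 87
… (46 more)
DC - Q2 - X9 - V8 - Y6 - Q4 - DC: 12+25+10+9+10+9 = 75  ← best
The minimum is 75.
One optimal route: DC → Q2 → X9 → V8 → Y6 → Q4 → DC (or its reverse).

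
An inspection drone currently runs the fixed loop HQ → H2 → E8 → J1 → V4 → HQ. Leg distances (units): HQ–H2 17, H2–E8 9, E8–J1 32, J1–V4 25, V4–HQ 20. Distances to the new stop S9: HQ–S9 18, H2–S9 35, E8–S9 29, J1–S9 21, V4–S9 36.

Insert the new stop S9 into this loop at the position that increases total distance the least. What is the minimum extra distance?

Insertion cost between consecutive stops i–j is d(i,S9) + d(S9,j) − d(i,j):
  between HQ and H2: 18 + 35 − 17 = 36
  between H2 and E8: 35 + 29 − 9 = 55
  between E8 and J1: 29 + 21 − 32 = 18
  between J1 and V4: 21 + 36 − 25 = 32
  between V4 and HQ: 36 + 18 − 20 = 34
Cheapest insertion is between E8 and J1, adding 18.
New total = 103 + 18 = 121.

Minimum extra distance: 18, inserting S9 between E8 and J1.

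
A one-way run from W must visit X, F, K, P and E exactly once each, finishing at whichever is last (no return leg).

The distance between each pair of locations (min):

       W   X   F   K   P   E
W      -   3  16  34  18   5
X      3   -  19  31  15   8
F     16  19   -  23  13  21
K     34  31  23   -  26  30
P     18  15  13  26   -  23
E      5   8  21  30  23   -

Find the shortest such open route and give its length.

Shortest open route: 64 min.

There are 5! = 120 possible orderings.
W → X → F → K → P → E: 3+19+23+26+23 = 94
W → X → F → K → E → P: 3+19+23+30+23 = 98
W → X → F → P → K → E: 3+19+13+26+30 = 91
W → X → F → P → E → K: 3+19+13+23+30 = 88
W → X → F → E → K → P: 3+19+21+30+26 = 99
W → X → F → E → P → K: 3+19+21+23+26 = 92
W → X → K → F → P → E: 3+31+23+13+23 = 93
W → X → K → F → E → P: 3+31+23+21+23 = 101
W → X → K → P → F → E: 3+31+26+13+21 = 94
W → X → K → P → E → F: 3+31+26+23+21 = 104
W → X → K → E → F → P: 3+31+30+21+13 = 98
W → X → K → E → P → F: 3+31+30+23+13 = 100
W → X → P → F → K → E: 3+15+13+23+30 = 84
W → X → P → F → E → K: 3+15+13+21+30 = 82
… (106 more)
W → E → X → P → F → K: 5+8+15+13+23 = 64  ← best
The minimum is 64.
One shortest path: W → E → X → P → F → K.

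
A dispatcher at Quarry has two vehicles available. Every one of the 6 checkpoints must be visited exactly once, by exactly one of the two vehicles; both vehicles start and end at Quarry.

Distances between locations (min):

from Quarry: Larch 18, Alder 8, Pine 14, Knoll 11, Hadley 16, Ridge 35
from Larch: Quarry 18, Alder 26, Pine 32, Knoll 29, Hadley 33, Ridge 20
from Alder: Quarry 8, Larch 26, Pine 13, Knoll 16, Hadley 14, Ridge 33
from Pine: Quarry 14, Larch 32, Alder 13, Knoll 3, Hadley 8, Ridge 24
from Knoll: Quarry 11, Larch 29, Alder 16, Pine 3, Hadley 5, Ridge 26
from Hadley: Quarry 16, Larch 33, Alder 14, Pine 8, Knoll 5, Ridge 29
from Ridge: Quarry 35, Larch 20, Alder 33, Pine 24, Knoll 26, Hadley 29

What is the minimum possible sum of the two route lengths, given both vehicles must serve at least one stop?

Check every non-empty split of the stops between the two vehicles; for each half take its own optimal tour:
  {Larch} + {Alder, Pine, Knoll, Hadley, Ridge}: 36 + 89 = 125
  {Alder} + {Larch, Pine, Knoll, Hadley, Ridge}: 16 + 86 = 102
  {Larch, Alder} + {Pine, Knoll, Hadley, Ridge}: 52 + 83 = 135
  {Pine} + {Larch, Alder, Knoll, Hadley, Ridge}: 28 + 91 = 119
  {Larch, Pine} + {Alder, Knoll, Hadley, Ridge}: 64 + 86 = 150
  {Alder, Pine} + {Larch, Knoll, Hadley, Ridge}: 35 + 83 = 118
  … (31 splits in total)
Best: vehicle 1 Quarry → Alder → Quarry = 16; vehicle 2 Quarry → Larch → Ridge → Pine → Knoll → Hadley → Quarry = 86; combined 102.

102 min — the smallest possible combined total.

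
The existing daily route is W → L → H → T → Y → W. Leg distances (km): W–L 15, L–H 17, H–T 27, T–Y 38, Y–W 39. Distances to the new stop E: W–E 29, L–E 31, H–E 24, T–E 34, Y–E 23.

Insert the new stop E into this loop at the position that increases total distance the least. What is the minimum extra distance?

Minimum extra distance: 13 km, inserting E between Y and W.

Insertion cost between consecutive stops i–j is d(i,E) + d(E,j) − d(i,j):
  between W and L: 29 + 31 − 15 = 45
  between L and H: 31 + 24 − 17 = 38
  between H and T: 24 + 34 − 27 = 31
  between T and Y: 34 + 23 − 38 = 19
  between Y and W: 23 + 29 − 39 = 13
Cheapest insertion is between Y and W, adding 13.
New total = 136 + 13 = 149.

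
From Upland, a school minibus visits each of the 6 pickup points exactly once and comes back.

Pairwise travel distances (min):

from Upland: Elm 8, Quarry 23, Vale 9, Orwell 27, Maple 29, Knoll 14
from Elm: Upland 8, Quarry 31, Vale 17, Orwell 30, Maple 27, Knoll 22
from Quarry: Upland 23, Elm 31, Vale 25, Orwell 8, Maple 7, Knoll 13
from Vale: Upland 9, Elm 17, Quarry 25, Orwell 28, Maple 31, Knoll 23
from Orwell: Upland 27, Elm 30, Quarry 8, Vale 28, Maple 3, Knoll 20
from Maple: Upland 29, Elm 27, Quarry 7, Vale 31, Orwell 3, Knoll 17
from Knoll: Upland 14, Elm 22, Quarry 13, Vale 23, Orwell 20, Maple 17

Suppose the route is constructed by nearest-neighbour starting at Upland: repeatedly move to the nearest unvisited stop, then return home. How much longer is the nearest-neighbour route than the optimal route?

8 min longer than the optimal tour.

Upland: Elm=8, Vale=9, Knoll=14, Quarry=23, Orwell=27, Maple=29 ⇒ Elm
Elm: Vale=17, Knoll=22, Maple=27, Orwell=30, Quarry=31 ⇒ Vale
Vale: Knoll=23, Quarry=25, Orwell=28, Maple=31 ⇒ Knoll
Knoll: Quarry=13, Maple=17, Orwell=20 ⇒ Quarry
Quarry: Maple=7, Orwell=8 ⇒ Maple
Maple: Orwell=3 ⇒ Orwell
NN route Upland → Elm → Vale → Knoll → Quarry → Maple → Orwell → Upland costs 98.
Optimal: Upland → Elm → Vale → Orwell → Maple → Quarry → Knoll → Upland costs 90 (by enumerating all 360 distinct tours).
Excess = 98 − 90 = 8.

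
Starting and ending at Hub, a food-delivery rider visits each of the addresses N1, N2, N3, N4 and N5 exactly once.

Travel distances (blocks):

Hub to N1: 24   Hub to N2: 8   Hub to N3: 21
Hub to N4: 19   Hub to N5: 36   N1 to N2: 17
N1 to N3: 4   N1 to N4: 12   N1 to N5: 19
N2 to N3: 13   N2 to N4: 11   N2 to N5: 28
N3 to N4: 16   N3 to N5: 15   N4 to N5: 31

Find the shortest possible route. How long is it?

Minimum total distance: 86 blocks.

There are 60 distinct closed tours to check (reversals are equivalent).
Hub→N1→N2→N3→N4→N5→Hub: 24+17+13+16+31+36 = 137
Hub→N1→N2→N3→N5→N4→Hub: 24+17+13+15+31+19 = 119
Hub→N1→N2→N4→N3→N5→Hub: 24+17+11+16+15+36 = 119
Hub→N1→N2→N4→N5→N3→Hub: 24+17+11+31+15+21 = 119
Hub→N1→N2→N5→N3→N4→Hub: 24+17+28+15+16+19 = 119
Hub→N1→N2→N5→N4→N3→Hub: 24+17+28+31+16+21 = 137
Hub→N1→N3→N2→N4→N5→Hub: 24+4+13+11+31+36 = 119
Hub→N1→N3→N2→N5→N4→Hub: 24+4+13+28+31+19 = 119
Hub→N1→N3→N4→N2→N5→Hub: 24+4+16+11+28+36 = 119
Hub→N1→N3→N4→N5→N2→Hub: 24+4+16+31+28+8 = 111
Hub→N1→N3→N5→N2→N4→Hub: 24+4+15+28+11+19 = 101
Hub→N1→N3→N5→N4→N2→Hub: 24+4+15+31+11+8 = 93
Hub→N1→N4→N2→N3→N5→Hub: 24+12+11+13+15+36 = 111
Hub→N1→N4→N2→N5→N3→Hub: 24+12+11+28+15+21 = 111
… (46 more)
Hub→N2→N3→N5→N1→N4→Hub: 8+13+15+19+12+19 = 86  ← best
The minimum is 86.
One optimal route: Hub → N2 → N3 → N5 → N1 → N4 → Hub (or its reverse).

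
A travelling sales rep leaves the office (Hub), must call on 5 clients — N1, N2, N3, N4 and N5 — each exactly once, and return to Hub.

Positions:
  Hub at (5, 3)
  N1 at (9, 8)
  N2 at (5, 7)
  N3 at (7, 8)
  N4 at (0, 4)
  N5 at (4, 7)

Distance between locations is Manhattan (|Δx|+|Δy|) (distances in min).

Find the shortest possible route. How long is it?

There are 60 distinct closed tours to check (reversals are equivalent).
Hub → N1 → N2 → N3 → N4 → N5 → Hub: 9+5+3+11+7+5 = 40
Hub → N1 → N2 → N3 → N5 → N4 → Hub: 9+5+3+4+7+6 = 34
Hub → N1 → N2 → N4 → N3 → N5 → Hub: 9+5+8+11+4+5 = 42
Hub → N1 → N2 → N4 → N5 → N3 → Hub: 9+5+8+7+4+7 = 40
Hub → N1 → N2 → N5 → N3 → N4 → Hub: 9+5+1+4+11+6 = 36
Hub → N1 → N2 → N5 → N4 → N3 → Hub: 9+5+1+7+11+7 = 40
Hub → N1 → N3 → N2 → N4 → N5 → Hub: 9+2+3+8+7+5 = 34
Hub → N1 → N3 → N2 → N5 → N4 → Hub: 9+2+3+1+7+6 = 28
Hub → N1 → N3 → N4 → N2 → N5 → Hub: 9+2+11+8+1+5 = 36
Hub → N1 → N3 → N4 → N5 → N2 → Hub: 9+2+11+7+1+4 = 34
Hub → N1 → N3 → N5 → N2 → N4 → Hub: 9+2+4+1+8+6 = 30
Hub → N1 → N3 → N5 → N4 → N2 → Hub: 9+2+4+7+8+4 = 34
Hub → N1 → N4 → N2 → N3 → N5 → Hub: 9+13+8+3+4+5 = 42
Hub → N1 → N4 → N2 → N5 → N3 → Hub: 9+13+8+1+4+7 = 42
… (46 more)
The minimum is 28.
One optimal route: Hub → N1 → N3 → N2 → N5 → N4 → Hub (or its reverse).

28 min — the shortest possible round trip.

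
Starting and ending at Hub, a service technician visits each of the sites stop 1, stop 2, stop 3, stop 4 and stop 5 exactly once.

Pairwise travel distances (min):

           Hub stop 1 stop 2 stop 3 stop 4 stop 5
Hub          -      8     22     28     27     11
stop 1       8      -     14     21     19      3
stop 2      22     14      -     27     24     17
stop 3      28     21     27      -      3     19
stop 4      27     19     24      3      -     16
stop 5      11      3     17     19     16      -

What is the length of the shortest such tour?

Shortest round trip = 79 min.

With 5 stops there are 5!/2 = 60 distinct round trips (a route and its reverse cost the same).
Hub-stop 1-stop 2-stop 3-stop 4-stop 5-Hub: 8+14+27+3+16+11 = 79
Hub-stop 1-stop 2-stop 3-stop 5-stop 4-Hub: 8+14+27+19+16+27 = 111
Hub-stop 1-stop 2-stop 4-stop 3-stop 5-Hub: 8+14+24+3+19+11 = 79
Hub-stop 1-stop 2-stop 4-stop 5-stop 3-Hub: 8+14+24+16+19+28 = 109
Hub-stop 1-stop 2-stop 5-stop 3-stop 4-Hub: 8+14+17+19+3+27 = 88
Hub-stop 1-stop 2-stop 5-stop 4-stop 3-Hub: 8+14+17+16+3+28 = 86
Hub-stop 1-stop 3-stop 2-stop 4-stop 5-Hub: 8+21+27+24+16+11 = 107
Hub-stop 1-stop 3-stop 2-stop 5-stop 4-Hub: 8+21+27+17+16+27 = 116
Hub-stop 1-stop 3-stop 4-stop 2-stop 5-Hub: 8+21+3+24+17+11 = 84
Hub-stop 1-stop 3-stop 4-stop 5-stop 2-Hub: 8+21+3+16+17+22 = 87
Hub-stop 1-stop 3-stop 5-stop 2-stop 4-Hub: 8+21+19+17+24+27 = 116
Hub-stop 1-stop 3-stop 5-stop 4-stop 2-Hub: 8+21+19+16+24+22 = 110
Hub-stop 1-stop 4-stop 2-stop 3-stop 5-Hub: 8+19+24+27+19+11 = 108
Hub-stop 1-stop 4-stop 2-stop 5-stop 3-Hub: 8+19+24+17+19+28 = 115
… (46 more)
The minimum is 79.
One optimal route: Hub → stop 1 → stop 2 → stop 3 → stop 4 → stop 5 → Hub (or its reverse).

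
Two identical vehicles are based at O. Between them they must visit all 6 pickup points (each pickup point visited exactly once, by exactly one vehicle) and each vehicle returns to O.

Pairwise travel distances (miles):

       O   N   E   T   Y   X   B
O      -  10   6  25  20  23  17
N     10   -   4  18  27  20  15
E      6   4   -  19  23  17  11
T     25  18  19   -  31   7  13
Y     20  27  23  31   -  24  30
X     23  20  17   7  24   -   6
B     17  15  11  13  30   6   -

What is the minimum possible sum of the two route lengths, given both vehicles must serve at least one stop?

Minimum combined distance: 98 miles.

Check every non-empty split of the stops between the two vehicles; for each half take its own optimal tour:
  {N} + {E, T, Y, X, B}: 20 + 81 = 101
  {E} + {N, T, Y, X, B}: 12 + 89 = 101
  {N, E} + {T, Y, X, B}: 20 + 81 = 101
  {T} + {N, E, Y, X, B}: 50 + 75 = 125
  {N, T} + {E, Y, X, B}: 53 + 67 = 120
  {E, T} + {N, Y, X, B}: 50 + 75 = 125
  … (31 splits in total)
  {Y} + {N, E, T, X, B}: 40 + 58 = 98  ← best
Best: vehicle 1 O → Y → O = 40; vehicle 2 O → N → T → X → B → E → O = 58; combined 98.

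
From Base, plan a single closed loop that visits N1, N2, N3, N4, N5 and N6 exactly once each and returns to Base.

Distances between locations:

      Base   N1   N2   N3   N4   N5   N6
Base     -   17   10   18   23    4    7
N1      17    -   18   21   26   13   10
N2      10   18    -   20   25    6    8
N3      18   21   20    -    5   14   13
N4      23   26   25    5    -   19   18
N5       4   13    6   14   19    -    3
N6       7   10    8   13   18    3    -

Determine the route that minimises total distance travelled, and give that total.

Shortest round trip = 77.

Base-N1-N2-N3-N4-N5-N6-Base: 17+18+20+5+19+3+7 = 89
Base-N1-N2-N3-N4-N6-N5-Base: 17+18+20+5+18+3+4 = 85
Base-N1-N2-N3-N5-N4-N6-Base: 17+18+20+14+19+18+7 = 113
Base-N1-N2-N3-N5-N6-N4-Base: 17+18+20+14+3+18+23 = 113
Base-N1-N2-N3-N6-N4-N5-Base: 17+18+20+13+18+19+4 = 109
Base-N1-N2-N3-N6-N5-N4-Base: 17+18+20+13+3+19+23 = 113
Base-N1-N2-N4-N3-N5-N6-Base: 17+18+25+5+14+3+7 = 89
Base-N1-N2-N4-N3-N6-N5-Base: 17+18+25+5+13+3+4 = 85
… (352 more)
Base-N2-N6-N1-N3-N4-N5-Base: 10+8+10+21+5+19+4 = 77  ← best
The minimum is 77.
One optimal route: Base → N2 → N6 → N1 → N3 → N4 → N5 → Base (or its reverse).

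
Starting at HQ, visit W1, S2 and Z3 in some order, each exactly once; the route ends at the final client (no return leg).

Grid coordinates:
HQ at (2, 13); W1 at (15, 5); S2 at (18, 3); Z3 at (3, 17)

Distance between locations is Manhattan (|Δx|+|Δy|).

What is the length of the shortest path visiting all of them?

There are 3! = 6 possible orderings.
HQ → W1 → S2 → Z3: 21+5+29 = 55
HQ → W1 → Z3 → S2: 21+24+29 = 74
HQ → S2 → W1 → Z3: 26+5+24 = 55
HQ → S2 → Z3 → W1: 26+29+24 = 79
HQ → Z3 → W1 → S2: 5+24+5 = 34
HQ → Z3 → S2 → W1: 5+29+5 = 39
The minimum is 34.
One shortest path: HQ → Z3 → W1 → S2.

Shortest open route: 34.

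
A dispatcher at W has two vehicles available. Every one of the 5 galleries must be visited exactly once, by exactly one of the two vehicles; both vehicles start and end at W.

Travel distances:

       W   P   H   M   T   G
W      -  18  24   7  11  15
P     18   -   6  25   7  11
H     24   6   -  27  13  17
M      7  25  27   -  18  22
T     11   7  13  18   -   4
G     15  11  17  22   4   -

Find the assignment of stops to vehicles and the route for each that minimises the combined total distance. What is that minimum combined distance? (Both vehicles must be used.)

Minimum combined distance: 70.

There are 2^4 − 1 = 15 ways to divide the 5 stops into two non-empty groups. For each, the best each vehicle can do is its own shortest tour through its group:
  {P} + {H, M, T, G}: 36 + 66 = 102
  {H} + {P, M, T, G}: 48 + 58 = 106
  {P, H} + {M, T, G}: 48 + 44 = 92
  {M} + {P, H, T, G}: 14 + 56 = 70
  {P, M} + {H, T, G}: 50 + 56 = 106
  {H, M} + {P, T, G}: 58 + 44 = 102
  … (15 splits in total)
Best: vehicle 1 W → M → W = 14; vehicle 2 W → P → H → T → G → W = 56; combined 70.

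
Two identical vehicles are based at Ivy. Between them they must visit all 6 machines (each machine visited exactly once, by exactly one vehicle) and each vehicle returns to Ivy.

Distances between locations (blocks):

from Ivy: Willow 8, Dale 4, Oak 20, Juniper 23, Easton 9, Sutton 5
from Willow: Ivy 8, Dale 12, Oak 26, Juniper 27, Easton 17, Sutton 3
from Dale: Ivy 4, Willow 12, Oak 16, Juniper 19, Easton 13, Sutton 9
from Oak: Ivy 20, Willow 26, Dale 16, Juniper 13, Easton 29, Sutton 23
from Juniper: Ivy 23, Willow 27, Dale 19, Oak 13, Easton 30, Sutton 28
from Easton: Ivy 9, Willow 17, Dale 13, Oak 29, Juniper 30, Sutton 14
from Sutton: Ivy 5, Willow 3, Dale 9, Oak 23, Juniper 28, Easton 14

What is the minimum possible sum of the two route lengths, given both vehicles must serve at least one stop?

There are 2^5 − 1 = 31 ways to divide the 6 stops into two non-empty groups. For each, the best each vehicle can do is its own shortest tour through its group:
  {Willow} + {Dale, Oak, Juniper, Easton, Sutton}: 16 + 82 = 98
  {Dale} + {Willow, Oak, Juniper, Easton, Sutton}: 8 + 86 = 94
  {Willow, Dale} + {Oak, Juniper, Easton, Sutton}: 24 + 80 = 104
  {Oak} + {Willow, Dale, Juniper, Easton, Sutton}: 40 + 76 = 116
  {Willow, Oak} + {Dale, Juniper, Easton, Sutton}: 54 + 72 = 126
  {Dale, Oak} + {Willow, Juniper, Easton, Sutton}: 40 + 74 = 114
  … (31 splits in total)
  {Easton} + {Willow, Dale, Oak, Juniper, Sutton}: 18 + 68 = 86  ← best
Best: vehicle 1 Ivy → Easton → Ivy = 18; vehicle 2 Ivy → Dale → Oak → Juniper → Willow → Sutton → Ivy = 68; combined 86.

86 blocks — the smallest possible combined total.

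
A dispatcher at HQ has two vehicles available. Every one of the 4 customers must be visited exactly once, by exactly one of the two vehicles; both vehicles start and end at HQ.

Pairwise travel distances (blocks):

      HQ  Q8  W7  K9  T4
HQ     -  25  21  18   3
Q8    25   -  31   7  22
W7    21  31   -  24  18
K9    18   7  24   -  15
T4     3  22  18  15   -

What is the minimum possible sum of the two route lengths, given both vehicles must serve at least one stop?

83 blocks — the smallest possible combined total.

Try each way of splitting the stops between the two vehicles (each non-empty) and, for each split, find the best tour for each vehicle:
  {Q8} + {W7, K9, T4}: 50 + 63 = 113
  {W7} + {Q8, K9, T4}: 42 + 50 = 92
  {Q8, W7} + {K9, T4}: 77 + 36 = 113
  {K9} + {Q8, W7, T4}: 36 + 77 = 113
  {Q8, K9} + {W7, T4}: 50 + 42 = 92
  {W7, K9} + {Q8, T4}: 63 + 50 = 113
  … (7 splits in total)
  {Q8, W7, K9} + {T4}: 77 + 6 = 83  ← best
Best: vehicle 1 HQ → Q8 → K9 → W7 → HQ = 77; vehicle 2 HQ → T4 → HQ = 6; combined 83.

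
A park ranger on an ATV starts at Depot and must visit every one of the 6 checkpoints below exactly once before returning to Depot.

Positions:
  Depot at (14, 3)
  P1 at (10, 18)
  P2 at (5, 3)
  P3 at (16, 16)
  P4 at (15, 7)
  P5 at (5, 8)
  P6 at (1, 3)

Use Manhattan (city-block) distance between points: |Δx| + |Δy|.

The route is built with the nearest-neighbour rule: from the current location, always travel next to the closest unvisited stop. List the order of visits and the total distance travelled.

60 along Depot → P4 → P3 → P1 → P5 → P2 → P6 → Depot.

From Depot: distances to unvisited — P4=5, P2=9, P6=13, P5=14, P3=15, P1=19. Nearest is P4 (5).
From P4: distances to unvisited — P3=10, P5=11, P2=14, P1=16, P6=18. Nearest is P3 (10).
From P3: distances to unvisited — P1=8, P5=19, P2=24, P6=28. Nearest is P1 (8).
From P1: distances to unvisited — P5=15, P2=20, P6=24. Nearest is P5 (15).
From P5: distances to unvisited — P2=5, P6=9. Nearest is P2 (5).
From P2: distances to unvisited — P6=4. Nearest is P6 (4).
Return P6→Depot: 13.
Total = 5 + 10 + 8 + 15 + 5 + 4 + 13 = 60.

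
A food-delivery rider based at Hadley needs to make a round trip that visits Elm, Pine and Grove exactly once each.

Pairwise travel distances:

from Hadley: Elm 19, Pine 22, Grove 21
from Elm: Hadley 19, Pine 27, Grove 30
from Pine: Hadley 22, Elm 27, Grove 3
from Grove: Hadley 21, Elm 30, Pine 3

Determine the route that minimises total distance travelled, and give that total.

70 — the shortest possible round trip.

With 3 stops there are 3!/2 = 3 distinct round trips (a route and its reverse cost the same).
Hadley→Elm→Pine→Grove→Hadley: 19+27+3+21 = 70
Hadley→Elm→Grove→Pine→Hadley: 19+30+3+22 = 74
Hadley→Pine→Elm→Grove→Hadley: 22+27+30+21 = 100
The minimum is 70.
One optimal route: Hadley → Elm → Pine → Grove → Hadley (or its reverse).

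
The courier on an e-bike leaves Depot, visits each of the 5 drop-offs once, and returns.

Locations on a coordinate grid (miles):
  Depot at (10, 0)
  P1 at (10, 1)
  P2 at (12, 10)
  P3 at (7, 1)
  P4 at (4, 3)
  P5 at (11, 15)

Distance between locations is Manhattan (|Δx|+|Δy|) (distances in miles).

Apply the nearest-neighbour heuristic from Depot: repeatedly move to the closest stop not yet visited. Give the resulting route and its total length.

Nearest-neighbour total = 46 miles; route Depot → P1 → P3 → P4 → P2 → P5 → Depot.

Depot → [P1:1 / P3:4 / P4:9 / P2:12 / P5:16] → P1 (1)
P1 → [P3:3 / P4:8 / P2:11 / P5:15] → P3 (3)
P3 → [P4:5 / P2:14 / P5:18] → P4 (5)
P4 → [P2:15 / P5:19] → P2 (15)
P2 → [P5:6] → P5 (6)
Return P5→Depot: 16.
Total = 1 + 3 + 5 + 15 + 6 + 16 = 46.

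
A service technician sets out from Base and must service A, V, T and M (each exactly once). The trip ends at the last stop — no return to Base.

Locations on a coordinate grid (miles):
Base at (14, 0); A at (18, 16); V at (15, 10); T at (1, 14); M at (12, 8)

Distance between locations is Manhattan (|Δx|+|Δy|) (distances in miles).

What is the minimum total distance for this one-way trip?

There are 4! = 24 possible orderings.
Base → A → V → T → M: 20+9+18+17 = 64
Base → A → V → M → T: 20+9+5+17 = 51
Base → A → T → V → M: 20+19+18+5 = 62
Base → A → T → M → V: 20+19+17+5 = 61
Base → A → M → V → T: 20+14+5+18 = 57
Base → A → M → T → V: 20+14+17+18 = 69
Base → V → A → T → M: 11+9+19+17 = 56
Base → V → A → M → T: 11+9+14+17 = 51
Base → V → T → A → M: 11+18+19+14 = 62
Base → V → T → M → A: 11+18+17+14 = 60
Base → V → M → A → T: 11+5+14+19 = 49
Base → V → M → T → A: 11+5+17+19 = 52
Base → T → A → V → M: 27+19+9+5 = 60
Base → T → A → M → V: 27+19+14+5 = 65
… (10 more)
Base → M → V → A → T: 10+5+9+19 = 43  ← best
The minimum is 43.
One shortest path: Base → M → V → A → T.

Shortest open route: 43 miles.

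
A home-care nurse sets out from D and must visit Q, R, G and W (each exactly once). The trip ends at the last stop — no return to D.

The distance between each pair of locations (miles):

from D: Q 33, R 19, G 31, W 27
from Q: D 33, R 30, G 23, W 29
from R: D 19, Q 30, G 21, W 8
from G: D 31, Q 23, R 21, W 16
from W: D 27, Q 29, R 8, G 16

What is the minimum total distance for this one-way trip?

Minimum one-way distance = 66 miles.

There are 4! = 24 possible orderings.
D - Q - R - G - W: 33+30+21+16 = 100
D - Q - R - W - G: 33+30+8+16 = 87
D - Q - G - R - W: 33+23+21+8 = 85
D - Q - G - W - R: 33+23+16+8 = 80
D - Q - W - R - G: 33+29+8+21 = 91
D - Q - W - G - R: 33+29+16+21 = 99
D - R - Q - G - W: 19+30+23+16 = 88
D - R - Q - W - G: 19+30+29+16 = 94
D - R - G - Q - W: 19+21+23+29 = 92
D - R - G - W - Q: 19+21+16+29 = 85
D - R - W - Q - G: 19+8+29+23 = 79
D - R - W - G - Q: 19+8+16+23 = 66
D - G - Q - R - W: 31+23+30+8 = 92
D - G - Q - W - R: 31+23+29+8 = 91
… (10 more)
The minimum is 66.
One shortest path: D → R → W → G → Q.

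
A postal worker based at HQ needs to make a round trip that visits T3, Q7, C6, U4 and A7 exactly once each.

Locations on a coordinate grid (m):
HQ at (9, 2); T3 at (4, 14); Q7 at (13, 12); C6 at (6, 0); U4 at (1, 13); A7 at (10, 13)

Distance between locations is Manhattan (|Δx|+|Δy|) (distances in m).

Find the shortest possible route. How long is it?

There are 60 distinct closed tours to check (reversals are equivalent).
HQ - T3 - Q7 - C6 - U4 - A7 - HQ: 17+11+19+18+9+12 = 86
HQ - T3 - Q7 - C6 - A7 - U4 - HQ: 17+11+19+17+9+19 = 92
HQ - T3 - Q7 - U4 - C6 - A7 - HQ: 17+11+13+18+17+12 = 88
HQ - T3 - Q7 - U4 - A7 - C6 - HQ: 17+11+13+9+17+5 = 72
HQ - T3 - Q7 - A7 - C6 - U4 - HQ: 17+11+4+17+18+19 = 86
HQ - T3 - Q7 - A7 - U4 - C6 - HQ: 17+11+4+9+18+5 = 64
HQ - T3 - C6 - Q7 - U4 - A7 - HQ: 17+16+19+13+9+12 = 86
HQ - T3 - C6 - Q7 - A7 - U4 - HQ: 17+16+19+4+9+19 = 84
HQ - T3 - C6 - U4 - Q7 - A7 - HQ: 17+16+18+13+4+12 = 80
HQ - T3 - C6 - U4 - A7 - Q7 - HQ: 17+16+18+9+4+14 = 78
HQ - T3 - C6 - A7 - Q7 - U4 - HQ: 17+16+17+4+13+19 = 86
HQ - T3 - C6 - A7 - U4 - Q7 - HQ: 17+16+17+9+13+14 = 86
HQ - T3 - U4 - Q7 - C6 - A7 - HQ: 17+4+13+19+17+12 = 82
HQ - T3 - U4 - Q7 - A7 - C6 - HQ: 17+4+13+4+17+5 = 60
… (46 more)
HQ - Q7 - A7 - T3 - U4 - C6 - HQ: 14+4+7+4+18+5 = 52  ← best
The minimum is 52.
One optimal route: HQ → Q7 → A7 → T3 → U4 → C6 → HQ (or its reverse).

52 m — the shortest possible round trip.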